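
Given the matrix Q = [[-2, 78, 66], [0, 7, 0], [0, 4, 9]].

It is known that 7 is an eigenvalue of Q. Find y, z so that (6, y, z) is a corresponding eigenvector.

We need (Q - 7I)v = 0.
Q - 7I = [[-9, 78, 66], [0, 0, 0], [0, 4, 2]].
Row 1: (-9)·6 + (78)·y + (66)·z = 0
Row 2: (0)·6 + (0)·y + (0)·z = 0
Row 3: (0)·6 + (4)·y + (2)·z = 0
Solving gives y = -1, z = 2.
Check: Q·(6, -1, 2) = (42, -7, 14) = 7·(6, -1, 2).

-1, 2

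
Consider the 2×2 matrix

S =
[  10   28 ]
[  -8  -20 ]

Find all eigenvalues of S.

-6, -4

det(S - sI) = (10 - s)(-20 - s) - (28)·(-8) = s^2 + 10s + 24.
This factors as (s + 6)·(s + 4) = 0.
Eigenvalues: -6, -4.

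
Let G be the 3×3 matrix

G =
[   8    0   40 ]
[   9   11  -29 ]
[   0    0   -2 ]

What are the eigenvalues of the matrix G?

The characteristic polynomial is p(r) = det(rI - G).
Cofactor expansion gives p(r) = r^3 - 17r^2 + 50r + 176.
Try r = -2: p(-2) = 0, so -2 is a root.
Dividing by (r + 2) leaves r^2 - 19r + 88.
The quadratic factors as (r - 8)·(r - 11).
Eigenvalues: -2, 8, 11.

-2, 8, 11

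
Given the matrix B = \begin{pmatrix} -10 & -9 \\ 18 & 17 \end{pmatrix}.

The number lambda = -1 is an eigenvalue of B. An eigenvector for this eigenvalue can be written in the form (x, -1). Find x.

We need (B + 1I)v = 0.
B + 1I = [[-9, -9], [18, 18]].
Row 1: (-9)·x + (-9)·-1 = 0
Row 2: (18)·x + (18)·-1 = 0
Solving gives x = 1.
Check: B·(1, -1) = (-1, 1) = -1·(1, -1).

1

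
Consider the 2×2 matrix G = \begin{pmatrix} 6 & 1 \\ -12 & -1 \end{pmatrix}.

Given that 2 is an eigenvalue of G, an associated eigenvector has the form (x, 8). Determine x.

-2

We need (G - 2I)v = 0.
G - 2I = [[4, 1], [-12, -3]].
Row 1: (4)·x + (1)·8 = 0
Row 2: (-12)·x + (-3)·8 = 0
Solving gives x = -2.
Check: G·(-2, 8) = (-4, 16) = 2·(-2, 8).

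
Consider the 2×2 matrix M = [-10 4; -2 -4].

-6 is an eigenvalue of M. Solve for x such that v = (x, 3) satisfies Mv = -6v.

3

We need (M + 6I)v = 0.
M + 6I = [[-4, 4], [-2, 2]].
Row 1: (-4)·x + (4)·3 = 0
Row 2: (-2)·x + (2)·3 = 0
Solving gives x = 3.
Check: M·(3, 3) = (-18, -18) = -6·(3, 3).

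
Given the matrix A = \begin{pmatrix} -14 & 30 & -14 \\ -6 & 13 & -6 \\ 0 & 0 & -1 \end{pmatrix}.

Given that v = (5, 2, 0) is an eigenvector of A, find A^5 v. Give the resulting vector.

First find the eigenvalue: Av = (-10, -4, 0) = -2·(5, 2, 0), so λ = -2.
Then A^5 v = λ^5·v = (-2)^5·(5, 2, 0) = -32·(5, 2, 0) = (-160, -64, 0).

(-160, -64, 0)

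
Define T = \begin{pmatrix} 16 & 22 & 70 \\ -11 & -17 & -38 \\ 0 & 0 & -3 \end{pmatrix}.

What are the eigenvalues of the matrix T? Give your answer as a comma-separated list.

-6, -3, 5

Compute the characteristic polynomial p(s) = det(sI - T).
Cofactor expansion gives p(s) = s^3 + 4s^2 - 27s - 90.
Since p(-3) = 0, s = -3 is a root.
Factor out (s + 3): p(s) = (s + 3)·(s^2 + s - 30).
The quadratic factors as (s + 6)·(s - 5).
Eigenvalues: -6, -3, 5.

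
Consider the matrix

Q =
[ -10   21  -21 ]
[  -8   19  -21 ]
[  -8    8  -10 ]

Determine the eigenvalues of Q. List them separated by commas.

-10, -2, 11

Compute the characteristic polynomial p(s) = det(sI - Q).
Expanding along the first row, p(s) = s^3 + s^2 - 112s - 220.
Try s = -10: p(-10) = 0, so -10 is a root.
Factor out (s + 10): p(s) = (s + 10)·(s^2 - 9s - 22).
The quadratic factors as (s + 2)·(s - 11).
Eigenvalues: -10, -2, 11.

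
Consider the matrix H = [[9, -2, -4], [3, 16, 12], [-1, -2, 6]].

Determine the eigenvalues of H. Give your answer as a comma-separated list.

Compute the characteristic polynomial p(λ) = det(λI - H).
Expanding along the first row, p(λ) = λ^3 - 31λ^2 + 320λ - 1100.
Since p(10) = 0, λ = 10 is a root.
Dividing by (λ - 10) leaves λ^2 - 21λ + 110.
The quadratic factors as (λ - 10)·(λ - 11).
Eigenvalues: 10, 10, 11.

10, 10, 11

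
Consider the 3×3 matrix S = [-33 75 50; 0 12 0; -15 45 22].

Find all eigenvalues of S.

Compute the characteristic polynomial p(lambda) = det(lambda·I - S).
Cofactor expansion gives p(lambda) = lambda^3 - lambda^2 - 108·lambda - 288.
Rational-root test: lambda = 12 gives p(12) = 0.
Factor out (lambda - 12): p(lambda) = (lambda - 12)·(lambda^2 + 11·lambda + 24).
The quadratic factors as (lambda + 8)·(lambda + 3).
Eigenvalues: -8, -3, 12.

-8, -3, 12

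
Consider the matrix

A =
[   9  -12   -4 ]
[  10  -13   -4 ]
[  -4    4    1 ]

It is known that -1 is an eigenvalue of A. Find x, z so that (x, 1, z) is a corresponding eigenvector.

2, 2

We need (A + 1I)v = 0.
A + 1I = [[10, -12, -4], [10, -12, -4], [-4, 4, 2]].
Row 1: (10)·x + (-12)·1 + (-4)·z = 0
Row 2: (10)·x + (-12)·1 + (-4)·z = 0
Row 3: (-4)·x + (4)·1 + (2)·z = 0
Solving gives x = 2, z = 2.
Check: A·(2, 1, 2) = (-2, -1, -2) = -1·(2, 1, 2).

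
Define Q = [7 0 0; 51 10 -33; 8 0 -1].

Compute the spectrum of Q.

-1, 7, 10

Compute the characteristic polynomial p(r) = det(rI - Q).
Cofactor expansion gives p(r) = r^3 - 16r^2 + 53r + 70.
Rational-root test: r = 7 gives p(7) = 0.
Dividing by (r - 7) leaves r^2 - 9r - 10.
The quadratic factors as (r + 1)·(r - 10).
Eigenvalues: -1, 7, 10.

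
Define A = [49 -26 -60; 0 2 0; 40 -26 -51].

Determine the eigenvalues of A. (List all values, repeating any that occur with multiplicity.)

Set up det(λI - A) = 0.
Expanding the 3×3 determinant: p(λ) = λ^3 - 103λ + 198.
Rational-root test: λ = 9 gives p(9) = 0.
Dividing by (λ - 9) leaves λ^2 + 9λ - 22.
The quadratic factors as (λ + 11)·(λ - 2).
Eigenvalues: -11, 2, 9.

-11, 2, 9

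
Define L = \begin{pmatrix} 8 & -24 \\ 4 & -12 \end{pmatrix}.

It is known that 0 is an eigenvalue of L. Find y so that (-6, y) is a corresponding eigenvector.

We need (L)v = 0.
L = [[8, -24], [4, -12]].
Row 1: (8)·-6 + (-24)·y = 0
Row 2: (4)·-6 + (-12)·y = 0
Solving gives y = -2.
Check: L·(-6, -2) = (0, 0) = 0·(-6, -2).

-2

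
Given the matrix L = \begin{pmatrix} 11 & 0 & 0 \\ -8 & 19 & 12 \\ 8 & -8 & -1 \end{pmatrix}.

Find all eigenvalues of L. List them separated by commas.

7, 11, 11

Compute the characteristic polynomial p(λ) = det(λI - L).
Cofactor expansion gives p(λ) = λ^3 - 29λ^2 + 275λ - 847.
Try λ = 7: p(7) = 0, so 7 is a root.
Factor out (λ - 7): p(λ) = (λ - 7)·(λ^2 - 22λ + 121).
The quadratic factor is (λ - 11)^2.
Eigenvalues: 7, 11, 11.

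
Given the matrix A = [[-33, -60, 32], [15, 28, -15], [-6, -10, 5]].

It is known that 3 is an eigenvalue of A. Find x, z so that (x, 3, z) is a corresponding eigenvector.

-5, 0

We need (A - 3I)v = 0.
A - 3I = [[-36, -60, 32], [15, 25, -15], [-6, -10, 2]].
Row 1: (-36)·x + (-60)·3 + (32)·z = 0
Row 2: (15)·x + (25)·3 + (-15)·z = 0
Row 3: (-6)·x + (-10)·3 + (2)·z = 0
Solving gives x = -5, z = 0.
Check: A·(-5, 3, 0) = (-15, 9, 0) = 3·(-5, 3, 0).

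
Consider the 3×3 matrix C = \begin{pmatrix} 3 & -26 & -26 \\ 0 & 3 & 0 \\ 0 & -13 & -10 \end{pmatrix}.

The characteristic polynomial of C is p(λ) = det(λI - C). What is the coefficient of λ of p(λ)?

-51

p(λ) = λ^3 + 4λ^2 - 51λ + 90.
The coefficient of λ is -51.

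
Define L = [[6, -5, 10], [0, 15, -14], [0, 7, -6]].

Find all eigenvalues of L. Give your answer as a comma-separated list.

1, 6, 8

Set up det(λI - L) = 0.
Cofactor expansion gives p(λ) = λ^3 - 15λ^2 + 62λ - 48.
Rational-root test: λ = 1 gives p(1) = 0.
Factor out (λ - 1): p(λ) = (λ - 1)·(λ^2 - 14λ + 48).
The quadratic factors as (λ - 6)·(λ - 8).
Eigenvalues: 1, 6, 8.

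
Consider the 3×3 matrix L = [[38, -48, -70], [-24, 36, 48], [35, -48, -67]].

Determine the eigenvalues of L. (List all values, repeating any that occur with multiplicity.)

Compute the characteristic polynomial p(μ) = det(μI - L).
Expanding the 3×3 determinant: p(μ) = μ^3 - 7μ^2 + 12μ.
Since p(3) = 0, μ = 3 is a root.
Factor out (μ - 3): p(μ) = (μ - 3)·(μ^2 - 4μ).
The quadratic factors as μ·(μ - 4).
Eigenvalues: 0, 3, 4.

0, 3, 4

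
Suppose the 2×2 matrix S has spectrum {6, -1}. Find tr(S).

trace(S) is the sum of the eigenvalues: (6) + (-1) = 5.

5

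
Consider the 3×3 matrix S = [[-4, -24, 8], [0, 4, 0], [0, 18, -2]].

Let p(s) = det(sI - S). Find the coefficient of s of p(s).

-16

p(s) = s^3 + 2s^2 - 16s - 32.
The coefficient of s is -16.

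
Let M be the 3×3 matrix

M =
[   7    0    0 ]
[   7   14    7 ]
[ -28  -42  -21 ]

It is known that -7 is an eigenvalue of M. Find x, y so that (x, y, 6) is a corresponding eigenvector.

We need (M + 7I)v = 0.
M + 7I = [[14, 0, 0], [7, 21, 7], [-28, -42, -14]].
Row 1: (14)·x + (0)·y + (0)·6 = 0
Row 2: (7)·x + (21)·y + (7)·6 = 0
Row 3: (-28)·x + (-42)·y + (-14)·6 = 0
Solving gives x = 0, y = -2.
Check: M·(0, -2, 6) = (0, 14, -42) = -7·(0, -2, 6).

0, -2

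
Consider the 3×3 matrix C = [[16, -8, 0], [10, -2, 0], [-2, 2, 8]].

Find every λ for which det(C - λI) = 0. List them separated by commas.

Set up det(λI - C) = 0.
Cofactor expansion gives p(λ) = λ^3 - 22λ^2 + 160λ - 384.
Since p(8) = 0, λ = 8 is a root.
Factor out (λ - 8): p(λ) = (λ - 8)·(λ^2 - 14λ + 48).
The quadratic factors as (λ - 6)·(λ - 8).
Eigenvalues: 6, 8, 8.

6, 8, 8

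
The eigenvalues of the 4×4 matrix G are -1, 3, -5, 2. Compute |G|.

30

det(G) is the product of the eigenvalues: (-1) · (3) · (-5) · (2) = 30.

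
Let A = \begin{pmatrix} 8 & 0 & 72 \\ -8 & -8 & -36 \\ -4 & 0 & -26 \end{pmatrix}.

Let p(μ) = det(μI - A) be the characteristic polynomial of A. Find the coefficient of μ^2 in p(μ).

26

The coefficient of μ^2 of det(μI - A) is −trace(A).
trace(A) = (8) + (-8) + (-26) = -26, so the coefficient is 26.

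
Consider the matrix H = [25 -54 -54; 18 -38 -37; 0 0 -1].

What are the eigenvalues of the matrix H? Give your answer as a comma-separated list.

-11, -2, -1

Set up det(sI - H) = 0.
Expanding the 3×3 determinant: p(s) = s^3 + 14s^2 + 35s + 22.
Rational-root test: s = -2 gives p(-2) = 0.
Factor out (s + 2): p(s) = (s + 2)·(s^2 + 12s + 11).
The quadratic factors as (s + 11)·(s + 1).
Eigenvalues: -11, -2, -1.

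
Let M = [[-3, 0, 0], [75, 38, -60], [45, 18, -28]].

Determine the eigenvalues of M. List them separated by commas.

-3, 2, 8

The characteristic polynomial is p(lambda) = det(lambda·I - M).
Cofactor expansion gives p(lambda) = lambda^3 - 7·lambda^2 - 14·lambda + 48.
Rational-root test: lambda = 2 gives p(2) = 0.
Dividing by (lambda - 2) leaves lambda^2 - 5·lambda - 24.
The quadratic factors as (lambda + 3)·(lambda - 8).
Eigenvalues: -3, 2, 8.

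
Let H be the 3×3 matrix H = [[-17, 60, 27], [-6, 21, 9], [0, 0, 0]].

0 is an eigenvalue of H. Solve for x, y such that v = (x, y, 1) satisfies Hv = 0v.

We need (H)v = 0.
H = [[-17, 60, 27], [-6, 21, 9], [0, 0, 0]].
Row 1: (-17)·x + (60)·y + (27)·1 = 0
Row 2: (-6)·x + (21)·y + (9)·1 = 0
Row 3: (0)·x + (0)·y + (0)·1 = 0
Solving gives x = -9, y = -3.
Check: H·(-9, -3, 1) = (0, 0, 0) = 0·(-9, -3, 1).

-9, -3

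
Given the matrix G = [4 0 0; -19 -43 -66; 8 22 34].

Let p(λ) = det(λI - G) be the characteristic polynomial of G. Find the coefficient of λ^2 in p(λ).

The coefficient of λ^2 of det(λI - G) is −trace(G).
trace(G) = (4) + (-43) + (34) = -5, so the coefficient is 5.

5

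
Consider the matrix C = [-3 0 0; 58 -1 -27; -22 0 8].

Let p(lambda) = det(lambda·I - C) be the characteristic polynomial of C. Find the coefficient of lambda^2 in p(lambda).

-4

The coefficient of lambda^2 of det(lambda·I - C) is −trace(C).
trace(C) = (-3) + (-1) + (8) = 4, so the coefficient is -4.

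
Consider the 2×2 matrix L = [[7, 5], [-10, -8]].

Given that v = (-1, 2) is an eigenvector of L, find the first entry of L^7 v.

First find the eigenvalue: Lv = (3, -6) = -3·(-1, 2), so λ = -3.
Then L^7 v = λ^7·v = (-3)^7·(-1, 2) = -2187·(-1, 2) = (2187, -4374).

2187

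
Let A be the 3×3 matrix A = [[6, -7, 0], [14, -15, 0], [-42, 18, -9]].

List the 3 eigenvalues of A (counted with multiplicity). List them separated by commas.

-9, -8, -1

Set up det(μI - A) = 0.
Expanding along the first row, p(μ) = μ^3 + 18μ^2 + 89μ + 72.
Try μ = -8: p(-8) = 0, so -8 is a root.
Factor out (μ + 8): p(μ) = (μ + 8)·(μ^2 + 10μ + 9).
The quadratic factors as (μ + 9)·(μ + 1).
Eigenvalues: -9, -8, -1.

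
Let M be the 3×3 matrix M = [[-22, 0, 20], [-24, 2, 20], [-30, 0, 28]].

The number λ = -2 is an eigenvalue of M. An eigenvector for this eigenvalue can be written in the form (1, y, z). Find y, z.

We need (M + 2I)v = 0.
M + 2I = [[-20, 0, 20], [-24, 4, 20], [-30, 0, 30]].
Row 1: (-20)·1 + (0)·y + (20)·z = 0
Row 2: (-24)·1 + (4)·y + (20)·z = 0
Row 3: (-30)·1 + (0)·y + (30)·z = 0
Solving gives y = 1, z = 1.
Check: M·(1, 1, 1) = (-2, -2, -2) = -2·(1, 1, 1).

1, 1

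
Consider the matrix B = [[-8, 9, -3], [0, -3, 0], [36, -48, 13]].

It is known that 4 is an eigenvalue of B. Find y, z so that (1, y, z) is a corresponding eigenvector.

0, -4

We need (B - 4I)v = 0.
B - 4I = [[-12, 9, -3], [0, -7, 0], [36, -48, 9]].
Row 1: (-12)·1 + (9)·y + (-3)·z = 0
Row 2: (0)·1 + (-7)·y + (0)·z = 0
Row 3: (36)·1 + (-48)·y + (9)·z = 0
Solving gives y = 0, z = -4.
Check: B·(1, 0, -4) = (4, 0, -16) = 4·(1, 0, -4).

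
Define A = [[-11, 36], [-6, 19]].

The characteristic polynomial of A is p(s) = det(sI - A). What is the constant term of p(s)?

7

p(s) = s^2 - 8s + 7.
The constant term is 7.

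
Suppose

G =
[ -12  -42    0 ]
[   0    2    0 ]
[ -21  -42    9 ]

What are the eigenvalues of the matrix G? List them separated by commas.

Compute the characteristic polynomial p(s) = det(sI - G).
Expanding the 3×3 determinant: p(s) = s^3 + s^2 - 114s + 216.
Since p(2) = 0, s = 2 is a root.
Factor out (s - 2): p(s) = (s - 2)·(s^2 + 3s - 108).
The quadratic factors as (s + 12)·(s - 9).
Eigenvalues: -12, 2, 9.

-12, 2, 9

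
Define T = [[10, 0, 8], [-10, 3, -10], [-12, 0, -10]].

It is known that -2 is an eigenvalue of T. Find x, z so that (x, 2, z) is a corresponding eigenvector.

-2, 3

We need (T + 2I)v = 0.
T + 2I = [[12, 0, 8], [-10, 5, -10], [-12, 0, -8]].
Row 1: (12)·x + (0)·2 + (8)·z = 0
Row 2: (-10)·x + (5)·2 + (-10)·z = 0
Row 3: (-12)·x + (0)·2 + (-8)·z = 0
Solving gives x = -2, z = 3.
Check: T·(-2, 2, 3) = (4, -4, -6) = -2·(-2, 2, 3).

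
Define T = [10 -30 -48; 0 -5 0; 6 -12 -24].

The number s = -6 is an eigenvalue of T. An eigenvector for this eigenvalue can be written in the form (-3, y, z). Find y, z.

We need (T + 6I)v = 0.
T + 6I = [[16, -30, -48], [0, 1, 0], [6, -12, -18]].
Row 1: (16)·-3 + (-30)·y + (-48)·z = 0
Row 2: (0)·-3 + (1)·y + (0)·z = 0
Row 3: (6)·-3 + (-12)·y + (-18)·z = 0
Solving gives y = 0, z = -1.
Check: T·(-3, 0, -1) = (18, 0, 6) = -6·(-3, 0, -1).

0, -1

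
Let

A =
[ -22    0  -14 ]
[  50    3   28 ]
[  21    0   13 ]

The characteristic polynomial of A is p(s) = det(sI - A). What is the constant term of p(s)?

p(s) = s^3 + 6s^2 - 19s - 24.
The constant term is -24.

-24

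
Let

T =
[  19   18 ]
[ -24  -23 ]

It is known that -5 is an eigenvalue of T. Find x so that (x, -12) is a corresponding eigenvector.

9

We need (T + 5I)v = 0.
T + 5I = [[24, 18], [-24, -18]].
Row 1: (24)·x + (18)·-12 = 0
Row 2: (-24)·x + (-18)·-12 = 0
Solving gives x = 9.
Check: T·(9, -12) = (-45, 60) = -5·(9, -12).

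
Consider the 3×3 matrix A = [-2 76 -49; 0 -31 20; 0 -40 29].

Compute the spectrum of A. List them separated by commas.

-11, -2, 9

The characteristic polynomial is p(r) = det(rI - A).
Cofactor expansion gives p(r) = r^3 + 4r^2 - 95r - 198.
Try r = -11: p(-11) = 0, so -11 is a root.
Dividing by (r + 11) leaves r^2 - 7r - 18.
The quadratic factors as (r + 2)·(r - 9).
Eigenvalues: -11, -2, 9.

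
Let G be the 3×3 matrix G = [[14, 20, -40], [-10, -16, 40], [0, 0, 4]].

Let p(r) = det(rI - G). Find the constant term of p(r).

96

p(r) = r^3 - 2r^2 - 32r + 96.
The constant term is 96.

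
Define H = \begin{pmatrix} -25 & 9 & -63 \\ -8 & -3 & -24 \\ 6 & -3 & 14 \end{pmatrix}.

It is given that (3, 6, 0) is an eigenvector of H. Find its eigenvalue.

-7

Compute Hv: H·(3, 6, 0) = (-21, -42, 0).
Since Hv = λv, compare component 1: -21 = λ·3, so λ = -7.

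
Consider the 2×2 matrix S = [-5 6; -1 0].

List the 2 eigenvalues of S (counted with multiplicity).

det(S - λI) = (-5 - λ)(0 - λ) - (6)·(-1) = λ^2 + 5λ + 6.
This factors as (λ + 3)·(λ + 2) = 0.
Eigenvalues: -3, -2.

-3, -2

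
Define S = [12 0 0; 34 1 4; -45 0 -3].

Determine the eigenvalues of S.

Compute the characteristic polynomial p(s) = det(sI - S).
Expanding along the first row, p(s) = s^3 - 10s^2 - 27s + 36.
Try s = 1: p(1) = 0, so 1 is a root.
Factor out (s - 1): p(s) = (s - 1)·(s^2 - 9s - 36).
The quadratic factors as (s + 3)·(s - 12).
Eigenvalues: -3, 1, 12.

-3, 1, 12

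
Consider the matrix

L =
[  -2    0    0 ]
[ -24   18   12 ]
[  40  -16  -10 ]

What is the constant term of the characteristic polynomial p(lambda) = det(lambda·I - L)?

24

p(0) = det(0·I − L) = det(−L) = (−1)^3·det(L).
det(L) = -24, so p(0) = 24.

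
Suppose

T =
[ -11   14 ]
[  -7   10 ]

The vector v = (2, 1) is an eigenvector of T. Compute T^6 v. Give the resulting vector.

(8192, 4096)

First find the eigenvalue: Tv = (-8, -4) = -4·(2, 1), so λ = -4.
Then T^6 v = λ^6·v = (-4)^6·(2, 1) = 4096·(2, 1) = (8192, 4096).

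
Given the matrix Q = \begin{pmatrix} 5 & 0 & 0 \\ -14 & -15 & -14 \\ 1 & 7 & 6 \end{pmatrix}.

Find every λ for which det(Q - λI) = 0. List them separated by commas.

The characteristic polynomial is p(t) = det(tI - Q).
Expanding the 3×3 determinant: p(t) = t^3 + 4t^2 - 37t - 40.
Since p(-8) = 0, t = -8 is a root.
Dividing by (t + 8) leaves t^2 - 4t - 5.
The quadratic factors as (t + 1)·(t - 5).
Eigenvalues: -8, -1, 5.

-8, -1, 5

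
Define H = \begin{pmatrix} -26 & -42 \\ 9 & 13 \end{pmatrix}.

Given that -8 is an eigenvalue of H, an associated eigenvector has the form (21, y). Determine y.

-9

We need (H + 8I)v = 0.
H + 8I = [[-18, -42], [9, 21]].
Row 1: (-18)·21 + (-42)·y = 0
Row 2: (9)·21 + (21)·y = 0
Solving gives y = -9.
Check: H·(21, -9) = (-168, 72) = -8·(21, -9).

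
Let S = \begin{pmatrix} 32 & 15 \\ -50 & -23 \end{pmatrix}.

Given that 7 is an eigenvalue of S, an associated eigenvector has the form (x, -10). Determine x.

We need (S - 7I)v = 0.
S - 7I = [[25, 15], [-50, -30]].
Row 1: (25)·x + (15)·-10 = 0
Row 2: (-50)·x + (-30)·-10 = 0
Solving gives x = 6.
Check: S·(6, -10) = (42, -70) = 7·(6, -10).

6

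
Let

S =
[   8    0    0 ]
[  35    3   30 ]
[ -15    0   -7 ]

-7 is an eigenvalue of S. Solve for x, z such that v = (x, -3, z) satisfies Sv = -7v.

0, 1

We need (S + 7I)v = 0.
S + 7I = [[15, 0, 0], [35, 10, 30], [-15, 0, 0]].
Row 1: (15)·x + (0)·-3 + (0)·z = 0
Row 2: (35)·x + (10)·-3 + (30)·z = 0
Row 3: (-15)·x + (0)·-3 + (0)·z = 0
Solving gives x = 0, z = 1.
Check: S·(0, -3, 1) = (0, 21, -7) = -7·(0, -3, 1).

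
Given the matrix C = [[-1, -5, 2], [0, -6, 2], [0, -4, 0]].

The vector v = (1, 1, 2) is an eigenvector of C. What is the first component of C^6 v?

First find the eigenvalue: Cv = (-2, -2, -4) = -2·(1, 1, 2), so λ = -2.
Then C^6 v = λ^6·v = (-2)^6·(1, 1, 2) = 64·(1, 1, 2) = (64, 64, 128).

64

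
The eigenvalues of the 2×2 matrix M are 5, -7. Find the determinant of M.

-35

det(M) is the product of the eigenvalues: (5) · (-7) = -35.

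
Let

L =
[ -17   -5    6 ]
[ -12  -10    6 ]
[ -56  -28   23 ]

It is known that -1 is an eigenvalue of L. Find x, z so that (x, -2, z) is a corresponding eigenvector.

We need (L + 1I)v = 0.
L + 1I = [[-16, -5, 6], [-12, -9, 6], [-56, -28, 24]].
Row 1: (-16)·x + (-5)·-2 + (6)·z = 0
Row 2: (-12)·x + (-9)·-2 + (6)·z = 0
Row 3: (-56)·x + (-28)·-2 + (24)·z = 0
Solving gives x = -2, z = -7.
Check: L·(-2, -2, -7) = (2, 2, 7) = -1·(-2, -2, -7).

-2, -7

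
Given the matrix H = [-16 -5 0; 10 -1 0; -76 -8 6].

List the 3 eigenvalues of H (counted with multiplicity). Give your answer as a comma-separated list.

The characteristic polynomial is p(lambda) = det(lambda·I - H).
Expanding along the first row, p(lambda) = lambda^3 + 11·lambda^2 - 36·lambda - 396.
Since p(-6) = 0, lambda = -6 is a root.
Factor out (lambda + 6): p(lambda) = (lambda + 6)·(lambda^2 + 5·lambda - 66).
The quadratic factors as (lambda + 11)·(lambda - 6).
Eigenvalues: -11, -6, 6.

-11, -6, 6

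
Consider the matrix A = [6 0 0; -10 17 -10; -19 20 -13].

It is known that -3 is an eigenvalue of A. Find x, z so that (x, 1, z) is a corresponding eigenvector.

We need (A + 3I)v = 0.
A + 3I = [[9, 0, 0], [-10, 20, -10], [-19, 20, -10]].
Row 1: (9)·x + (0)·1 + (0)·z = 0
Row 2: (-10)·x + (20)·1 + (-10)·z = 0
Row 3: (-19)·x + (20)·1 + (-10)·z = 0
Solving gives x = 0, z = 2.
Check: A·(0, 1, 2) = (0, -3, -6) = -3·(0, 1, 2).

0, 2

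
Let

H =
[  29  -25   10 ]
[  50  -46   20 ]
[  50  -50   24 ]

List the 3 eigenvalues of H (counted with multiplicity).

The characteristic polynomial is p(s) = det(sI - H).
Cofactor expansion gives p(s) = s^3 - 7s^2 + 8s + 16.
Try s = 4: p(4) = 0, so 4 is a root.
Dividing by (s - 4) leaves s^2 - 3s - 4.
The quadratic factors as (s + 1)·(s - 4).
Eigenvalues: -1, 4, 4.

-1, 4, 4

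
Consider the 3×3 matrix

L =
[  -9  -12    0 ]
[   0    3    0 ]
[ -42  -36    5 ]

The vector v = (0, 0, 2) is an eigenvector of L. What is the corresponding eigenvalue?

5

Compute Lv: L·(0, 0, 2) = (0, 0, 10).
Since Lv = λv, compare component 3: 10 = λ·2, so λ = 5.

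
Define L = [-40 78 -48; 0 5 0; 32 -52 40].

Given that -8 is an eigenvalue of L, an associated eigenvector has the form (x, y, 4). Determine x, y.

-6, 0

We need (L + 8I)v = 0.
L + 8I = [[-32, 78, -48], [0, 13, 0], [32, -52, 48]].
Row 1: (-32)·x + (78)·y + (-48)·4 = 0
Row 2: (0)·x + (13)·y + (0)·4 = 0
Row 3: (32)·x + (-52)·y + (48)·4 = 0
Solving gives x = -6, y = 0.
Check: L·(-6, 0, 4) = (48, 0, -32) = -8·(-6, 0, 4).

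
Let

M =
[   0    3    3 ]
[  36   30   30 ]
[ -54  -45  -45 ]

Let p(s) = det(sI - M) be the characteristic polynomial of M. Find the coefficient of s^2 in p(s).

The coefficient of s^2 of det(sI - M) is −trace(M).
trace(M) = (0) + (30) + (-45) = -15, so the coefficient is 15.

15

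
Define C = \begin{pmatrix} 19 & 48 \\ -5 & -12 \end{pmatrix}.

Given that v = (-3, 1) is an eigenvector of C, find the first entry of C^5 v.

-729

First find the eigenvalue: Cv = (-9, 3) = 3·(-3, 1), so λ = 3.
Then C^5 v = λ^5·v = 3^5·(-3, 1) = 243·(-3, 1) = (-729, 243).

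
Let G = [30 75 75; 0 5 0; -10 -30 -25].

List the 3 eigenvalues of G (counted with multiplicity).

0, 5, 5

The characteristic polynomial is p(s) = det(sI - G).
Expanding the 3×3 determinant: p(s) = s^3 - 10s^2 + 25s.
Since p(0) = 0, s = 0 is a root.
Factor out s: p(s) = s·(s^2 - 10s + 25).
The quadratic factor is (s - 5)^2.
Eigenvalues: 0, 5, 5.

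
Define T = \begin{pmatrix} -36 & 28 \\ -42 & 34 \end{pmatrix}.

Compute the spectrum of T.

det(T - rI) = (-36 - r)(34 - r) - (28)·(-42) = r^2 + 2r - 48.
This factors as (r + 8)·(r - 6) = 0.
Eigenvalues: -8, 6.

-8, 6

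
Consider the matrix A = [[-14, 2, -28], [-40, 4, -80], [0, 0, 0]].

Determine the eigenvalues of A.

Compute the characteristic polynomial p(μ) = det(μI - A).
Cofactor expansion gives p(μ) = μ^3 + 10μ^2 + 24μ.
Rational-root test: μ = 0 gives p(0) = 0.
Factor out μ: p(μ) = μ·(μ^2 + 10μ + 24).
The quadratic factors as (μ + 6)·(μ + 4).
Eigenvalues: -6, -4, 0.

-6, -4, 0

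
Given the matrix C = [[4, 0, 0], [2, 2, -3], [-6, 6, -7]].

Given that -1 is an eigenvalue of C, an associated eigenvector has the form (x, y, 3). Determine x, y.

We need (C + 1I)v = 0.
C + 1I = [[5, 0, 0], [2, 3, -3], [-6, 6, -6]].
Row 1: (5)·x + (0)·y + (0)·3 = 0
Row 2: (2)·x + (3)·y + (-3)·3 = 0
Row 3: (-6)·x + (6)·y + (-6)·3 = 0
Solving gives x = 0, y = 3.
Check: C·(0, 3, 3) = (0, -3, -3) = -1·(0, 3, 3).

0, 3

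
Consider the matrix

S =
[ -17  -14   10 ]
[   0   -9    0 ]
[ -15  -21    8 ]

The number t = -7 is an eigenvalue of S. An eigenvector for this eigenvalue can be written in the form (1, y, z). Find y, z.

0, 1

We need (S + 7I)v = 0.
S + 7I = [[-10, -14, 10], [0, -2, 0], [-15, -21, 15]].
Row 1: (-10)·1 + (-14)·y + (10)·z = 0
Row 2: (0)·1 + (-2)·y + (0)·z = 0
Row 3: (-15)·1 + (-21)·y + (15)·z = 0
Solving gives y = 0, z = 1.
Check: S·(1, 0, 1) = (-7, 0, -7) = -7·(1, 0, 1).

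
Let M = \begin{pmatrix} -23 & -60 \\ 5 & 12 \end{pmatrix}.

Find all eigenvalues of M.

det(M - tI) = (-23 - t)(12 - t) - (-60)·(5) = t^2 + 11t + 24.
This factors as (t + 8)·(t + 3) = 0.
Eigenvalues: -8, -3.

-8, -3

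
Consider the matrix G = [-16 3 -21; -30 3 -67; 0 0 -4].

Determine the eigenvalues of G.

Set up det(λI - G) = 0.
Expanding the 3×3 determinant: p(λ) = λ^3 + 17λ^2 + 94λ + 168.
Try λ = -4: p(-4) = 0, so -4 is a root.
Dividing by (λ + 4) leaves λ^2 + 13λ + 42.
The quadratic factors as (λ + 7)·(λ + 6).
Eigenvalues: -7, -6, -4.

-7, -6, -4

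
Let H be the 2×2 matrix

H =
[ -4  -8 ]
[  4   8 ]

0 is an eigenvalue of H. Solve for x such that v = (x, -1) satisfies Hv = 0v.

We need (H)v = 0.
H = [[-4, -8], [4, 8]].
Row 1: (-4)·x + (-8)·-1 = 0
Row 2: (4)·x + (8)·-1 = 0
Solving gives x = 2.
Check: H·(2, -1) = (0, 0) = 0·(2, -1).

2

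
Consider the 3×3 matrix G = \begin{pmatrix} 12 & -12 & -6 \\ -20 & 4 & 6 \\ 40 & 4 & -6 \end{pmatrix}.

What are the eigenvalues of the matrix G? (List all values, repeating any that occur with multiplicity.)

-8, 6, 12

Set up det(rI - G) = 0.
Expanding the 3×3 determinant: p(r) = r^3 - 10r^2 - 72r + 576.
Since p(6) = 0, r = 6 is a root.
Factor out (r - 6): p(r) = (r - 6)·(r^2 - 4r - 96).
The quadratic factors as (r + 8)·(r - 12).
Eigenvalues: -8, 6, 12.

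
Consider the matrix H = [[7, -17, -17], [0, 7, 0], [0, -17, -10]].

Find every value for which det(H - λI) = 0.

Compute the characteristic polynomial p(μ) = det(μI - H).
Cofactor expansion gives p(μ) = μ^3 - 4μ^2 - 91μ + 490.
Since p(-10) = 0, μ = -10 is a root.
Dividing by (μ + 10) leaves μ^2 - 14μ + 49.
The quadratic factor is (μ - 7)^2.
Eigenvalues: -10, 7, 7.

-10, 7, 7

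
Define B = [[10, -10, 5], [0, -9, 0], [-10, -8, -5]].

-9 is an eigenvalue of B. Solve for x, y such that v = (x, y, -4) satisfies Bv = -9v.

We need (B + 9I)v = 0.
B + 9I = [[19, -10, 5], [0, 0, 0], [-10, -8, 4]].
Row 1: (19)·x + (-10)·y + (5)·-4 = 0
Row 2: (0)·x + (0)·y + (0)·-4 = 0
Row 3: (-10)·x + (-8)·y + (4)·-4 = 0
Solving gives x = 0, y = -2.
Check: B·(0, -2, -4) = (0, 18, 36) = -9·(0, -2, -4).

0, -2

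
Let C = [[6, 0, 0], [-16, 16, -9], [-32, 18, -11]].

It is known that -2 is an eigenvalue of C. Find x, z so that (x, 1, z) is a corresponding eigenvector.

We need (C + 2I)v = 0.
C + 2I = [[8, 0, 0], [-16, 18, -9], [-32, 18, -9]].
Row 1: (8)·x + (0)·1 + (0)·z = 0
Row 2: (-16)·x + (18)·1 + (-9)·z = 0
Row 3: (-32)·x + (18)·1 + (-9)·z = 0
Solving gives x = 0, z = 2.
Check: C·(0, 1, 2) = (0, -2, -4) = -2·(0, 1, 2).

0, 2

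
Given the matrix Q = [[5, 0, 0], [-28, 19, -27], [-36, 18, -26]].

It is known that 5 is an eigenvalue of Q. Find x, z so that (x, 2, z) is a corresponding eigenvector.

We need (Q - 5I)v = 0.
Q - 5I = [[0, 0, 0], [-28, 14, -27], [-36, 18, -31]].
Row 1: (0)·x + (0)·2 + (0)·z = 0
Row 2: (-28)·x + (14)·2 + (-27)·z = 0
Row 3: (-36)·x + (18)·2 + (-31)·z = 0
Solving gives x = 1, z = 0.
Check: Q·(1, 2, 0) = (5, 10, 0) = 5·(1, 2, 0).

1, 0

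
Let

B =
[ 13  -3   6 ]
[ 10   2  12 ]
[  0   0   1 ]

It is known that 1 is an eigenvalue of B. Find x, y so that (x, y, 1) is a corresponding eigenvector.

-1, -2

We need (B - 1I)v = 0.
B - 1I = [[12, -3, 6], [10, 1, 12], [0, 0, 0]].
Row 1: (12)·x + (-3)·y + (6)·1 = 0
Row 2: (10)·x + (1)·y + (12)·1 = 0
Row 3: (0)·x + (0)·y + (0)·1 = 0
Solving gives x = -1, y = -2.
Check: B·(-1, -2, 1) = (-1, -2, 1) = 1·(-1, -2, 1).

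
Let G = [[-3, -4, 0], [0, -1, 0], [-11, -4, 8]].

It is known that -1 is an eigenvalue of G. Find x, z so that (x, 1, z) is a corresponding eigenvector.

-2, -2

We need (G + 1I)v = 0.
G + 1I = [[-2, -4, 0], [0, 0, 0], [-11, -4, 9]].
Row 1: (-2)·x + (-4)·1 + (0)·z = 0
Row 2: (0)·x + (0)·1 + (0)·z = 0
Row 3: (-11)·x + (-4)·1 + (9)·z = 0
Solving gives x = -2, z = -2.
Check: G·(-2, 1, -2) = (2, -1, 2) = -1·(-2, 1, -2).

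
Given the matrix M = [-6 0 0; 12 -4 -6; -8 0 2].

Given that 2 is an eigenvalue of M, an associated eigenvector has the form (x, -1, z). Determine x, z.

We need (M - 2I)v = 0.
M - 2I = [[-8, 0, 0], [12, -6, -6], [-8, 0, 0]].
Row 1: (-8)·x + (0)·-1 + (0)·z = 0
Row 2: (12)·x + (-6)·-1 + (-6)·z = 0
Row 3: (-8)·x + (0)·-1 + (0)·z = 0
Solving gives x = 0, z = 1.
Check: M·(0, -1, 1) = (0, -2, 2) = 2·(0, -1, 1).

0, 1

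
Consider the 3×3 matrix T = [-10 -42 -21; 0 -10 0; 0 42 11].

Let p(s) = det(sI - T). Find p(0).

p(0) = det(0·I − T) = det(−T) = (−1)^3·det(T).
det(T) = 1100, so p(0) = -1100.

-1100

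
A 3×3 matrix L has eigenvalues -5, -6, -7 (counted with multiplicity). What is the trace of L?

trace(L) is the sum of the eigenvalues: (-5) + (-6) + (-7) = -18.

-18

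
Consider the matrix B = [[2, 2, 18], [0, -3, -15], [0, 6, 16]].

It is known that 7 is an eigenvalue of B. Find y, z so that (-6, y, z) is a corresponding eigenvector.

3, -2

We need (B - 7I)v = 0.
B - 7I = [[-5, 2, 18], [0, -10, -15], [0, 6, 9]].
Row 1: (-5)·-6 + (2)·y + (18)·z = 0
Row 2: (0)·-6 + (-10)·y + (-15)·z = 0
Row 3: (0)·-6 + (6)·y + (9)·z = 0
Solving gives y = 3, z = -2.
Check: B·(-6, 3, -2) = (-42, 21, -14) = 7·(-6, 3, -2).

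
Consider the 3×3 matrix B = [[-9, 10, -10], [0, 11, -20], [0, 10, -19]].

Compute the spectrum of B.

Compute the characteristic polynomial p(r) = det(rI - B).
Expanding the 3×3 determinant: p(r) = r^3 + 17r^2 + 63r - 81.
Rational-root test: r = 1 gives p(1) = 0.
Factor out (r - 1): p(r) = (r - 1)·(r^2 + 18r + 81).
The quadratic factor is (r + 9)^2.
Eigenvalues: -9, -9, 1.

-9, -9, 1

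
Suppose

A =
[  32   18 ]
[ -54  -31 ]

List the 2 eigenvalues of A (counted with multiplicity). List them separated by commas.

-4, 5

det(A - sI) = (32 - s)(-31 - s) - (18)·(-54) = s^2 - s - 20.
This factors as (s + 4)·(s - 5) = 0.
Eigenvalues: -4, 5.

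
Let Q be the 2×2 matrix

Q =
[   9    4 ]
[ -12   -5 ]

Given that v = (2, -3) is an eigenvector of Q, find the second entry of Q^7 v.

First find the eigenvalue: Qv = (6, -9) = 3·(2, -3), so λ = 3.
Then Q^7 v = λ^7·v = 3^7·(2, -3) = 2187·(2, -3) = (4374, -6561).

-6561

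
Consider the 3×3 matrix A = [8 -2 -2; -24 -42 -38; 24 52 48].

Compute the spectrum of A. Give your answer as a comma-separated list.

The characteristic polynomial is p(s) = det(sI - A).
Expanding along the first row, p(s) = s^3 - 14s^2 + 8s + 320.
Rational-root test: s = -4 gives p(-4) = 0.
Dividing by (s + 4) leaves s^2 - 18s + 80.
The quadratic factors as (s - 8)·(s - 10).
Eigenvalues: -4, 8, 10.

-4, 8, 10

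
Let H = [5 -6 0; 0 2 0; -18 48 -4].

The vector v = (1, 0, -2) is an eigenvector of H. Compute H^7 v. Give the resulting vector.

(78125, 0, -156250)

First find the eigenvalue: Hv = (5, 0, -10) = 5·(1, 0, -2), so λ = 5.
Then H^7 v = λ^7·v = 5^7·(1, 0, -2) = 78125·(1, 0, -2) = (78125, 0, -156250).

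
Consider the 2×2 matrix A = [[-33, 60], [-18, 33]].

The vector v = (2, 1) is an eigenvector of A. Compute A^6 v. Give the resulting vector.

First find the eigenvalue: Av = (-6, -3) = -3·(2, 1), so λ = -3.
Then A^6 v = λ^6·v = (-3)^6·(2, 1) = 729·(2, 1) = (1458, 729).

(1458, 729)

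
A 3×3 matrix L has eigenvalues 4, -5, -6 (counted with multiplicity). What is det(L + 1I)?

If L has eigenvalues 4, -5, -6, then L + 1I has eigenvalues 5, -4, -5.
det(L + 1I) = (5) · (-4) · (-5) = 100.

100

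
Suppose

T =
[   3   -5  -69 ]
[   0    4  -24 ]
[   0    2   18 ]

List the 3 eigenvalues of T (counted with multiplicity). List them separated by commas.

Set up det(rI - T) = 0.
Expanding the 3×3 determinant: p(r) = r^3 - 25r^2 + 186r - 360.
Rational-root test: r = 3 gives p(3) = 0.
Dividing by (r - 3) leaves r^2 - 22r + 120.
The quadratic factors as (r - 10)·(r - 12).
Eigenvalues: 3, 10, 12.

3, 10, 12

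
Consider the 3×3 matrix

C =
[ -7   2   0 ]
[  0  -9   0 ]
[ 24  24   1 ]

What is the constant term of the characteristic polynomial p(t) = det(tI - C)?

-63

p(0) = det(0·I − C) = det(−C) = (−1)^3·det(C).
det(C) = 63, so p(0) = -63.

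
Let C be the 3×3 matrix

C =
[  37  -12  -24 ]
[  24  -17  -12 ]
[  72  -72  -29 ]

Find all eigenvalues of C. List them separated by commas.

Set up det(sI - C) = 0.
Expanding the 3×3 determinant: p(s) = s^3 + 9s^2 - 57s - 385.
Rational-root test: s = -5 gives p(-5) = 0.
Dividing by (s + 5) leaves s^2 + 4s - 77.
The quadratic factors as (s + 11)·(s - 7).
Eigenvalues: -11, -5, 7.

-11, -5, 7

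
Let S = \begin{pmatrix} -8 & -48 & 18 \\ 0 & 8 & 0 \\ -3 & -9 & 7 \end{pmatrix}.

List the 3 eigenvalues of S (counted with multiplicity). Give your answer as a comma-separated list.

Compute the characteristic polynomial p(s) = det(sI - S).
Expanding the 3×3 determinant: p(s) = s^3 - 7s^2 - 10s + 16.
Since p(1) = 0, s = 1 is a root.
Factor out (s - 1): p(s) = (s - 1)·(s^2 - 6s - 16).
The quadratic factors as (s + 2)·(s - 8).
Eigenvalues: -2, 1, 8.

-2, 1, 8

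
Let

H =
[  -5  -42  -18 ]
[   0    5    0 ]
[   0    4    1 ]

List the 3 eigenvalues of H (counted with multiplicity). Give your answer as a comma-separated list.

-5, 1, 5

Compute the characteristic polynomial p(λ) = det(λI - H).
Cofactor expansion gives p(λ) = λ^3 - λ^2 - 25λ + 25.
Try λ = -5: p(-5) = 0, so -5 is a root.
Dividing by (λ + 5) leaves λ^2 - 6λ + 5.
The quadratic factors as (λ - 1)·(λ - 5).
Eigenvalues: -5, 1, 5.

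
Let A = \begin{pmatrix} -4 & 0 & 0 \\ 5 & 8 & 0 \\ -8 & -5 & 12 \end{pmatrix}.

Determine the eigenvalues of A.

A is lower triangular, so its eigenvalues are the diagonal entries.
Diagonal: -4, 8, 12.

-4, 8, 12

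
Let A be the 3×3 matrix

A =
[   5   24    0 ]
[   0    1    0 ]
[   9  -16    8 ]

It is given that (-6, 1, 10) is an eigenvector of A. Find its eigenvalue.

Compute Av: A·(-6, 1, 10) = (-6, 1, 10).
Since Av = λv, compare component 1: -6 = λ·-6, so λ = 1.

1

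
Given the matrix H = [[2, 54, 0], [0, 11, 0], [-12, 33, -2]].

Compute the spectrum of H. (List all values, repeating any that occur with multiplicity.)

Compute the characteristic polynomial p(λ) = det(λI - H).
Expanding the 3×3 determinant: p(λ) = λ^3 - 11λ^2 - 4λ + 44.
Rational-root test: λ = 2 gives p(2) = 0.
Dividing by (λ - 2) leaves λ^2 - 9λ - 22.
The quadratic factors as (λ + 2)·(λ - 11).
Eigenvalues: -2, 2, 11.

-2, 2, 11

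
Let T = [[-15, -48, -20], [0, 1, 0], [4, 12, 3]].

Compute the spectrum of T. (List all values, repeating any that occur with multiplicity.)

-7, -5, 1

Compute the characteristic polynomial p(r) = det(rI - T).
Cofactor expansion gives p(r) = r^3 + 11r^2 + 23r - 35.
Since p(-5) = 0, r = -5 is a root.
Factor out (r + 5): p(r) = (r + 5)·(r^2 + 6r - 7).
The quadratic factors as (r + 7)·(r - 1).
Eigenvalues: -7, -5, 1.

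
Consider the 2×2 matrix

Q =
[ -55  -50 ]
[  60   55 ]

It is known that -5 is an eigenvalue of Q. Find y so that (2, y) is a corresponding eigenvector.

-2

We need (Q + 5I)v = 0.
Q + 5I = [[-50, -50], [60, 60]].
Row 1: (-50)·2 + (-50)·y = 0
Row 2: (60)·2 + (60)·y = 0
Solving gives y = -2.
Check: Q·(2, -2) = (-10, 10) = -5·(2, -2).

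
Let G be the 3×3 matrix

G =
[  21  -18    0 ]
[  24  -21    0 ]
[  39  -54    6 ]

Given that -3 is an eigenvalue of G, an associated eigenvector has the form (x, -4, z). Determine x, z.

We need (G + 3I)v = 0.
G + 3I = [[24, -18, 0], [24, -18, 0], [39, -54, 9]].
Row 1: (24)·x + (-18)·-4 + (0)·z = 0
Row 2: (24)·x + (-18)·-4 + (0)·z = 0
Row 3: (39)·x + (-54)·-4 + (9)·z = 0
Solving gives x = -3, z = -11.
Check: G·(-3, -4, -11) = (9, 12, 33) = -3·(-3, -4, -11).

-3, -11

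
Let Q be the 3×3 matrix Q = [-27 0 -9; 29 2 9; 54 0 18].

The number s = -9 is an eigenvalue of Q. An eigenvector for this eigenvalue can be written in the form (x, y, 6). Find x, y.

We need (Q + 9I)v = 0.
Q + 9I = [[-18, 0, -9], [29, 11, 9], [54, 0, 27]].
Row 1: (-18)·x + (0)·y + (-9)·6 = 0
Row 2: (29)·x + (11)·y + (9)·6 = 0
Row 3: (54)·x + (0)·y + (27)·6 = 0
Solving gives x = -3, y = 3.
Check: Q·(-3, 3, 6) = (27, -27, -54) = -9·(-3, 3, 6).

-3, 3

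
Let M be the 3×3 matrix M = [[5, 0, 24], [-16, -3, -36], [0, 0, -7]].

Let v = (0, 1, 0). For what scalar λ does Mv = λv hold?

Compute Mv: M·(0, 1, 0) = (0, -3, 0).
Since Mv = λv, compare component 2: -3 = λ·1, so λ = -3.

-3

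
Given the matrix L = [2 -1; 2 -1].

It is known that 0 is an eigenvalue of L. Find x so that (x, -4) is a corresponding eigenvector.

-2

We need (L)v = 0.
L = [[2, -1], [2, -1]].
Row 1: (2)·x + (-1)·-4 = 0
Row 2: (2)·x + (-1)·-4 = 0
Solving gives x = -2.
Check: L·(-2, -4) = (0, 0) = 0·(-2, -4).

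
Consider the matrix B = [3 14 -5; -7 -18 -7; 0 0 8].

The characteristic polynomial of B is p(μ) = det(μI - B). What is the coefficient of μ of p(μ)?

-76

p(μ) = μ^3 + 7μ^2 - 76μ - 352.
The coefficient of μ is -76.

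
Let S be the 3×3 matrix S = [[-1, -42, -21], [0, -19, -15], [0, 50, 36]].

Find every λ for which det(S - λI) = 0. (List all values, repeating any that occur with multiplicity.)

-1, 6, 11

Set up det(rI - S) = 0.
Expanding along the first row, p(r) = r^3 - 16r^2 + 49r + 66.
Rational-root test: r = -1 gives p(-1) = 0.
Dividing by (r + 1) leaves r^2 - 17r + 66.
The quadratic factors as (r - 6)·(r - 11).
Eigenvalues: -1, 6, 11.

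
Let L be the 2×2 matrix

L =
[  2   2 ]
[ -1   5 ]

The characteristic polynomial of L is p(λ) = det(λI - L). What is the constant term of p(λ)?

p(λ) = λ^2 - 7λ + 12.
The constant term is 12.

12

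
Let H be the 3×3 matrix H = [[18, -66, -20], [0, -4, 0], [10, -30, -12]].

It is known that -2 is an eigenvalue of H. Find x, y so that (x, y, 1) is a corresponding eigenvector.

1, 0

We need (H + 2I)v = 0.
H + 2I = [[20, -66, -20], [0, -2, 0], [10, -30, -10]].
Row 1: (20)·x + (-66)·y + (-20)·1 = 0
Row 2: (0)·x + (-2)·y + (0)·1 = 0
Row 3: (10)·x + (-30)·y + (-10)·1 = 0
Solving gives x = 1, y = 0.
Check: H·(1, 0, 1) = (-2, 0, -2) = -2·(1, 0, 1).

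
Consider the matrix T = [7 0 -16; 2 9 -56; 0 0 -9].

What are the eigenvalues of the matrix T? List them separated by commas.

-9, 7, 9

Compute the characteristic polynomial p(μ) = det(μI - T).
Expanding along the first row, p(μ) = μ^3 - 7μ^2 - 81μ + 567.
Try μ = 7: p(7) = 0, so 7 is a root.
Dividing by (μ - 7) leaves μ^2 - 81.
The quadratic factors as (μ + 9)·(μ - 9).
Eigenvalues: -9, 7, 9.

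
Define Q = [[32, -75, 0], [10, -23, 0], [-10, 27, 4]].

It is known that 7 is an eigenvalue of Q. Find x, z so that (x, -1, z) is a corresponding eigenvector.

We need (Q - 7I)v = 0.
Q - 7I = [[25, -75, 0], [10, -30, 0], [-10, 27, -3]].
Row 1: (25)·x + (-75)·-1 + (0)·z = 0
Row 2: (10)·x + (-30)·-1 + (0)·z = 0
Row 3: (-10)·x + (27)·-1 + (-3)·z = 0
Solving gives x = -3, z = 1.
Check: Q·(-3, -1, 1) = (-21, -7, 7) = 7·(-3, -1, 1).

-3, 1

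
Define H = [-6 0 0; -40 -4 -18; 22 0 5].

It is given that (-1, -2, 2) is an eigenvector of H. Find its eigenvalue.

-6

Compute Hv: H·(-1, -2, 2) = (6, 12, -12).
Since Hv = λv, compare component 1: 6 = λ·-1, so λ = -6.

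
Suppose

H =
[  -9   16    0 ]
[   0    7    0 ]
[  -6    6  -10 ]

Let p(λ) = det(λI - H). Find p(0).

-630

p(0) = det(0·I − H) = det(−H) = (−1)^3·det(H).
det(H) = 630, so p(0) = -630.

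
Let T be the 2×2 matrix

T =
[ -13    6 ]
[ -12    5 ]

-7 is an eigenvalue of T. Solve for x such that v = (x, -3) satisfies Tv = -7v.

We need (T + 7I)v = 0.
T + 7I = [[-6, 6], [-12, 12]].
Row 1: (-6)·x + (6)·-3 = 0
Row 2: (-12)·x + (12)·-3 = 0
Solving gives x = -3.
Check: T·(-3, -3) = (21, 21) = -7·(-3, -3).

-3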